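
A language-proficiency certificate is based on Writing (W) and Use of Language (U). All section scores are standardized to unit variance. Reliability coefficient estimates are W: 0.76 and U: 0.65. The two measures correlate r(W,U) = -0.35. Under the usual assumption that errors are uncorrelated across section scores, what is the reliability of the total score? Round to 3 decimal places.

Var(W+U) = 2 + 2·[(-0.35)] = 2 − 0.7 = 1.3.
Under uncorrelated errors the observed covariances equal the true-score covariances, so only the own-variance terms attenuate.
True-score variance = [0.76 + 0.65] − 0.7 = 1.41 − 0.7 = 0.71.
Reliability = 0.71 / 1.3 = 0.546.

0.546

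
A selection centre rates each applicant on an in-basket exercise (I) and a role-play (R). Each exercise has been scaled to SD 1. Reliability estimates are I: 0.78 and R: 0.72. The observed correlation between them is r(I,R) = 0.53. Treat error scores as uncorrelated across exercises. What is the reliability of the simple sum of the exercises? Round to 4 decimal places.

0.8366

Var(I+R) = 2 + 2·[0.53] = 2 + 1.06 = 3.06.
Under uncorrelated errors the observed covariances equal the true-score covariances, so only the own-variance terms attenuate.
True-score variance = [0.78 + 0.72] + 1.06 = 1.5 + 1.06 = 2.56.
Reliability = 2.56 / 3.06 = 0.8366.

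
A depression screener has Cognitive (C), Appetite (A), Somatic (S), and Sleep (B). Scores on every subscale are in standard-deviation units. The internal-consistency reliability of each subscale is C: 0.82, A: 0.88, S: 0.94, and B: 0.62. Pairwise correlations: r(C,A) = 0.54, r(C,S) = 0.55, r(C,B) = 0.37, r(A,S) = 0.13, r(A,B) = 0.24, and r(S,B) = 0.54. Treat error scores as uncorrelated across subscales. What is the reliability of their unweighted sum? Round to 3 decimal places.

Var(C+A+S+B) = 4 + 2·[0.54 + 0.55 + 0.37 + 0.13 + 0.24 + 0.54] = 4 + 4.74 = 8.74.
With uncorrelated errors the cross-covariances are all true-score covariance, so they carry over unchanged; only the diagonal terms shrink to ρᵢσᵢ².
True-score variance = [0.82 + 0.88 + 0.94 + 0.62] + 4.74 = 3.26 + 4.74 = 8.
Reliability = 8 / 8.74 = 0.915.

0.915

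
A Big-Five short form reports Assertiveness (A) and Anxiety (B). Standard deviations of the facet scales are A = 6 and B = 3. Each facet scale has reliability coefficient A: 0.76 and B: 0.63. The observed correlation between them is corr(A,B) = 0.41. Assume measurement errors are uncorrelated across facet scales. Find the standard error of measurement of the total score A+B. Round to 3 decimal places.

3.460

Var(total) = 45 + 14.76 = 59.76.
True-score variance = 33.03 + 14.76 = 47.79, so reliability = 0.7997.
Error variance = 59.76 − 47.79 = 11.97; SEM = √11.97 = 3.460.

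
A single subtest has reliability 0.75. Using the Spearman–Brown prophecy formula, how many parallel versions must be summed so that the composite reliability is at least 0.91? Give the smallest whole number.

k ≥ ρ*(1−ρ₁)/(ρ₁(1−ρ*)) = 0.91·0.25 / (0.75·0.09) = 3.370.
Smallest integer k = 4.

4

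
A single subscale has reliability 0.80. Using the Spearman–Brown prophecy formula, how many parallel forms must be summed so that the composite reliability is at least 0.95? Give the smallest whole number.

5

k ≥ ρ*(1−ρ₁)/(ρ₁(1−ρ*)) = 0.95·0.20 / (0.80·0.05) = 4.750.
Smallest integer k = 5.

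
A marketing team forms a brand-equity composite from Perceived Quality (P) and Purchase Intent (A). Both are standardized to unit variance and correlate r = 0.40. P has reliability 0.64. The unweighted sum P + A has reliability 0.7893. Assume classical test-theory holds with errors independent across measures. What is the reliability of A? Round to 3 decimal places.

Var(P+A) = 2 + 2·0.40 = 2.800.
True-score variance = ρ_P + ρ_A + 2·0.40, so 0.7893 = (0.64 + ρ_A + 0.80) / 2.800.
ρ_A = 0.7893·2.800 − 0.64 − 0.80 = 0.770.

0.770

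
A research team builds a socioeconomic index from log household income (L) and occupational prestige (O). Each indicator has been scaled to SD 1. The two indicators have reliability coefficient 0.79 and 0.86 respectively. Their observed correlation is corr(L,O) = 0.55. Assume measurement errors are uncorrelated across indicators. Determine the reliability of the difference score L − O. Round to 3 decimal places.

Var(L−O) = 1 + 1 − 2·0.55 = 2 − 1.1 = 0.9.
With uncorrelated errors the cross-covariances are all true-score covariance, so they carry over unchanged; only the diagonal terms shrink to ρᵢσᵢ².
True-score variance = [0.79 + 0.86] − 1.1 = 1.65 − 1.1 = 0.55.
Reliability = 0.55 / 0.9 = 0.611.

0.611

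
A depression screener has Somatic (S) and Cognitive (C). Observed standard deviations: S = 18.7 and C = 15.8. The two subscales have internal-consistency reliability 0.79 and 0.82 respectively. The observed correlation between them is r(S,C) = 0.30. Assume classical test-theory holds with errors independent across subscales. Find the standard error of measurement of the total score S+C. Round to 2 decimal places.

Var(total) = 599.33 + 177.276 = 776.606.
True-score variance = 480.96 + 177.276 = 658.236, so reliability = 0.8476.
Error variance = 776.606 − 658.236 = 118.37; SEM = √118.37 = 10.88.

10.88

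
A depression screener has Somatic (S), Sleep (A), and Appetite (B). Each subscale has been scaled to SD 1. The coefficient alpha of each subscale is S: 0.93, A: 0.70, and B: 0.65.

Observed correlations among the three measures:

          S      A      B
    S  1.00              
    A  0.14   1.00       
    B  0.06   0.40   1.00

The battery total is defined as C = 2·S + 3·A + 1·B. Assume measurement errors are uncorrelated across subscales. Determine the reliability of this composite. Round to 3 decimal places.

0.818

Var(C) = 2² + 3² + 1 + 2·[6·0.14 + 2·0.06 + 3·0.40] = 14 + 4.32 = 18.32.
Under uncorrelated errors the observed covariances equal the true-score covariances, so only the own-variance terms attenuate.
True-score variance = [2²·0.93 + 3²·0.70 + 0.65] + 4.32 = 10.67 + 4.32 = 14.99.
Reliability = 14.99 / 18.32 = 0.818.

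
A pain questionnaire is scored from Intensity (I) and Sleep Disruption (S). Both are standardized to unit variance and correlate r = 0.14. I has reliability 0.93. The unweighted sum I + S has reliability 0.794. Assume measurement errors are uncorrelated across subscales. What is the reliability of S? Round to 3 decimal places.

Var(I+S) = 2 + 2·0.14 = 2.280.
True-score variance = ρ_I + ρ_S + 2·0.14, so 0.794 = (0.93 + ρ_S + 0.28) / 2.280.
ρ_S = 0.794·2.280 − 0.93 − 0.28 = 0.600.

0.600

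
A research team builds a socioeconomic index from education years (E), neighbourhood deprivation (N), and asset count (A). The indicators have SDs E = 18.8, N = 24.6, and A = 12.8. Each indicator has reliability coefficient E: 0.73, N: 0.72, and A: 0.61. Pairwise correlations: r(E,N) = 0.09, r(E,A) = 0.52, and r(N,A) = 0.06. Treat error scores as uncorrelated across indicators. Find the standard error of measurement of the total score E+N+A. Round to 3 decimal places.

18.132

Var(total) = 1122.44 + 371.298 = 1493.74.
True-score variance = 793.669 + 371.298 = 1164.97, so reliability = 0.7799.
Error variance = 1493.74 − 1164.97 = 328.771; SEM = √328.771 = 18.132.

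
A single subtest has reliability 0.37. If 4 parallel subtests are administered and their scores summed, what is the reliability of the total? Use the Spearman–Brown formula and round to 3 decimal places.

0.701

ρ_k = kρ / (1 + (k−1)ρ) = 4·0.37 / (1 + 3·0.37) = 1.480 / 2.110 = 0.701.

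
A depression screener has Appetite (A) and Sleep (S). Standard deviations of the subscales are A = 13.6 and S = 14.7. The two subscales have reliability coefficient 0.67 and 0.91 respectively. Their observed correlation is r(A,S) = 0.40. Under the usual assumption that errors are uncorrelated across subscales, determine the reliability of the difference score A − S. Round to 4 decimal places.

0.6662

Var(A−S) = 13.6² + 14.7² − 2·13.6·14.7·0.40 = 401.05 − 159.936 = 241.114.
Because errors are independent across components, Cov(Tᵢ,Tⱼ) = Cov(Xᵢ,Xⱼ); the off-diagonal part of the true-score variance is the same as above.
True-score variance = [13.6²·0.67 + 14.7²·0.91] − 159.936 = 320.565 − 159.936 = 160.629.
Reliability = 160.629 / 241.114 = 0.6662.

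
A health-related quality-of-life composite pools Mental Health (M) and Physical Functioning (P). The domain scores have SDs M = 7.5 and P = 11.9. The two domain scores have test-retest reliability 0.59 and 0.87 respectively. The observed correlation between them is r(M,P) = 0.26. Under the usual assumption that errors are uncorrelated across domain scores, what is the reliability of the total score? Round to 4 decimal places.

Var(M+P) = 7.5² + 11.9² + 2·[7.5·11.9·0.26] = 197.86 + 46.41 = 244.27.
With uncorrelated errors the cross-covariances are all true-score covariance, so they carry over unchanged; only the diagonal terms shrink to ρᵢσᵢ².
True-score variance = [7.5²·0.59 + 11.9²·0.87] + 46.41 = 156.388 + 46.41 = 202.798.
Reliability = 202.798 / 244.27 = 0.8302.

0.8302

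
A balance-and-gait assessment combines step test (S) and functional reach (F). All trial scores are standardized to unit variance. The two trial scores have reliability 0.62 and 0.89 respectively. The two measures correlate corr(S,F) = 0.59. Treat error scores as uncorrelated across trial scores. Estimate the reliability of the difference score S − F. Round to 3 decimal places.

0.402

Var(S−F) = 1 + 1 − 2·0.59 = 2 − 1.18 = 0.82.
Because errors are independent across components, Cov(Tᵢ,Tⱼ) = Cov(Xᵢ,Xⱼ); the off-diagonal part of the true-score variance is the same as above.
True-score variance = [0.62 + 0.89] − 1.18 = 1.51 − 1.18 = 0.33.
Reliability = 0.33 / 0.82 = 0.402.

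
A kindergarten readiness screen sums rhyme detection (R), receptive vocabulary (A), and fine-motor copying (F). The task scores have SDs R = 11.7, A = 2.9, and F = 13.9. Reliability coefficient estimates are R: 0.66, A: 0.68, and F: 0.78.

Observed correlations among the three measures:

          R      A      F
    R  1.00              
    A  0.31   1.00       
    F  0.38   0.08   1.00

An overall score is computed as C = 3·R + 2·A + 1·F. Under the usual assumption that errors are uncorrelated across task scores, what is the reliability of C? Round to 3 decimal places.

Var(C) = 3²·11.7² + 2²·2.9² + 13.9² + 2·[6·11.7·2.9·0.31 + 3·11.7·13.9·0.38 + 2·2.9·13.9·0.08] = 1458.86 + 509.915 = 1968.78.
With uncorrelated errors the cross-covariances are all true-score covariance, so they carry over unchanged; only the diagonal terms shrink to ρᵢσᵢ².
True-score variance = [3²·11.7²·0.66 + 2²·2.9²·0.68 + 13.9²·0.78] + 509.915 = 986.706 + 509.915 = 1496.62.
Reliability = 1496.62 / 1968.78 = 0.760.

0.760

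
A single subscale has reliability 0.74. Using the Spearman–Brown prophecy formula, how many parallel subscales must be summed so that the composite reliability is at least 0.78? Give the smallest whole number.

k ≥ ρ*(1−ρ₁)/(ρ₁(1−ρ*)) = 0.78·0.26 / (0.74·0.22) = 1.246.
Smallest integer k = 2.

2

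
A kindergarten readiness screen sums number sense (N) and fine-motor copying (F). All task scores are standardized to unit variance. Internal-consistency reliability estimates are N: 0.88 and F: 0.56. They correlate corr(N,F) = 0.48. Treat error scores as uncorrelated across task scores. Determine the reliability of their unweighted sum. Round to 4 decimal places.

0.8108

Var(N+F) = 2 + 2·[0.48] = 2 + 0.96 = 2.96.
Under uncorrelated errors the observed covariances equal the true-score covariances, so only the own-variance terms attenuate.
True-score variance = [0.88 + 0.56] + 0.96 = 1.44 + 0.96 = 2.4.
Reliability = 2.4 / 2.96 = 0.8108.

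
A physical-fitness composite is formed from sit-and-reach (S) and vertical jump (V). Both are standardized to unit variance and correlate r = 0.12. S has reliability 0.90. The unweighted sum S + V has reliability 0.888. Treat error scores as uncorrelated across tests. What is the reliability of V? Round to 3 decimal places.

Var(S+V) = 2 + 2·0.12 = 2.240.
True-score variance = ρ_S + ρ_V + 2·0.12, so 0.888 = (0.90 + ρ_V + 0.24) / 2.240.
ρ_V = 0.888·2.240 − 0.90 − 0.24 = 0.849.

0.849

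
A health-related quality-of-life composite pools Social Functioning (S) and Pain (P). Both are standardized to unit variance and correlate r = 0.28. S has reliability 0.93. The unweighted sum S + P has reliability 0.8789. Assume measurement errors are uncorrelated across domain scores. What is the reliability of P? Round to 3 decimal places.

0.760

Var(S+P) = 2 + 2·0.28 = 2.560.
True-score variance = ρ_S + ρ_P + 2·0.28, so 0.8789 = (0.93 + ρ_P + 0.56) / 2.560.
ρ_P = 0.8789·2.560 − 0.93 − 0.56 = 0.760.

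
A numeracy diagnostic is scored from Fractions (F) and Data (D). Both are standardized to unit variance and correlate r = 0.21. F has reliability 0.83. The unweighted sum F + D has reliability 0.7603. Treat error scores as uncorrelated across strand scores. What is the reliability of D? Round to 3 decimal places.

0.590

Var(F+D) = 2 + 2·0.21 = 2.420.
True-score variance = ρ_F + ρ_D + 2·0.21, so 0.7603 = (0.83 + ρ_D + 0.42) / 2.420.
ρ_D = 0.7603·2.420 − 0.83 − 0.42 = 0.590.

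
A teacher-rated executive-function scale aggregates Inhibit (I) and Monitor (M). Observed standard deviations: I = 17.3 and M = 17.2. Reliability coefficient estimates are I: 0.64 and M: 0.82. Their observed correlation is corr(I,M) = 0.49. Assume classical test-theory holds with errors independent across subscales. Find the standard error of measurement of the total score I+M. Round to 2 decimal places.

Var(total) = 595.13 + 291.609 = 886.739.
True-score variance = 434.134 + 291.609 = 725.743, so reliability = 0.8184.
Error variance = 886.739 − 725.743 = 160.996; SEM = √160.996 = 12.69.

12.69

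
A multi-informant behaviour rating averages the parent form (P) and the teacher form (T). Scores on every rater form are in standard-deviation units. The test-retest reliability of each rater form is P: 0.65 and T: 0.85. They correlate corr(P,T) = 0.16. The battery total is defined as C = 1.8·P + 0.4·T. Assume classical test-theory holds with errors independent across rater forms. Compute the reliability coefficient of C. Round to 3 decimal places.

0.681

Var(C) = 1.8² + 0.4² + 2·[0.72·0.16] = 3.4 + 0.2304 = 3.6304.
Under uncorrelated errors the observed covariances equal the true-score covariances, so only the own-variance terms attenuate.
True-score variance = [1.8²·0.65 + 0.4²·0.85] + 0.2304 = 2.242 + 0.2304 = 2.4724.
Reliability = 2.4724 / 3.6304 = 0.681.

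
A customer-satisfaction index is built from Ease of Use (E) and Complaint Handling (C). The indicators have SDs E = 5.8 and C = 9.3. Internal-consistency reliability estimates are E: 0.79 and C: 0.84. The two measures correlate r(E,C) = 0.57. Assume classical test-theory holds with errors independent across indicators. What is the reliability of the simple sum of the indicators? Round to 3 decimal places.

Var(E+C) = 5.8² + 9.3² + 2·[5.8·9.3·0.57] = 120.13 + 61.4916 = 181.622.
Because errors are independent across components, Cov(Tᵢ,Tⱼ) = Cov(Xᵢ,Xⱼ); the off-diagonal part of the true-score variance is the same as above.
True-score variance = [5.8²·0.79 + 9.3²·0.84] + 61.4916 = 99.2272 + 61.4916 = 160.719.
Reliability = 160.719 / 181.622 = 0.885.

0.885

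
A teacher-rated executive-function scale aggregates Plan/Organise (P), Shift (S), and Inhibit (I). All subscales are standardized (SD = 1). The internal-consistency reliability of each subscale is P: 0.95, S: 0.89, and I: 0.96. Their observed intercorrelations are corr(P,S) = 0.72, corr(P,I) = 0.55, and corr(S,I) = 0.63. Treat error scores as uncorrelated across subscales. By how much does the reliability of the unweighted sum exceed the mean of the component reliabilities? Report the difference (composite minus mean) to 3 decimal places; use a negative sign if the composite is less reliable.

Var(sum) = 3 + 3.8 = 6.8; true-score variance = 2.8 + 3.8 = 6.6; composite reliability = 0.9706.
Mean component reliability = 0.9333.
Difference = 0.9706 − 0.9333 = 0.037.

0.037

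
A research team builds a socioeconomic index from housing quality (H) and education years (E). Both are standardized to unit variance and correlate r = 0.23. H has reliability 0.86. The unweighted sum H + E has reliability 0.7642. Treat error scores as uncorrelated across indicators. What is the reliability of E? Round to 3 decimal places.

0.560

Var(H+E) = 2 + 2·0.23 = 2.460.
True-score variance = ρ_H + ρ_E + 2·0.23, so 0.7642 = (0.86 + ρ_E + 0.46) / 2.460.
ρ_E = 0.7642·2.460 − 0.86 − 0.46 = 0.560.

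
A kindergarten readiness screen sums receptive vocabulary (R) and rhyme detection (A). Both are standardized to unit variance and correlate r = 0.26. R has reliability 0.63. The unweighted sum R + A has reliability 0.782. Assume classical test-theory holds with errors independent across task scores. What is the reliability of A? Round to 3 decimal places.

Var(R+A) = 2 + 2·0.26 = 2.520.
True-score variance = ρ_R + ρ_A + 2·0.26, so 0.782 = (0.63 + ρ_A + 0.52) / 2.520.
ρ_A = 0.782·2.520 − 0.63 − 0.52 = 0.821.

0.821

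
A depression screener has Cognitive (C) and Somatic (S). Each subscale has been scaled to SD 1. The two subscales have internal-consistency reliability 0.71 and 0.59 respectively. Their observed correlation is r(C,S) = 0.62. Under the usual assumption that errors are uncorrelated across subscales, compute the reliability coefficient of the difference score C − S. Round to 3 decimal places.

Var(C−S) = 1 + 1 − 2·0.62 = 2 − 1.24 = 0.76.
Under uncorrelated errors the observed covariances equal the true-score covariances, so only the own-variance terms attenuate.
True-score variance = [0.71 + 0.59] − 1.24 = 1.3 − 1.24 = 0.06.
Reliability = 0.06 / 0.76 = 0.079.

0.079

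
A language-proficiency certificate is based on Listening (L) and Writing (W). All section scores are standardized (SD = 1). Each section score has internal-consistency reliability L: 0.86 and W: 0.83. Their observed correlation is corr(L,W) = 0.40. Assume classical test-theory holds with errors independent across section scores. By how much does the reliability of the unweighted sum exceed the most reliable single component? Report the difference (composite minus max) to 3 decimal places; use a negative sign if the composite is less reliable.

0.029

Var(sum) = 2 + 0.8 = 2.8; true-score variance = 1.69 + 0.8 = 2.49; composite reliability = 0.8893.
Max component reliability = 0.8600.
Difference = 0.8893 − 0.8600 = 0.029.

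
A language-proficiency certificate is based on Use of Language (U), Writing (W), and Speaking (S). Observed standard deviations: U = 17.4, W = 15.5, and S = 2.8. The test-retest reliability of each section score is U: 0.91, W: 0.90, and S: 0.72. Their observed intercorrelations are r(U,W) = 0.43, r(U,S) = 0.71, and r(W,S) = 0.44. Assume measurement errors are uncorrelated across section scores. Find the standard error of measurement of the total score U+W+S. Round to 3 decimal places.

Var(total) = 550.85 + 339.316 = 890.166.
True-score variance = 497.381 + 339.316 = 836.698, so reliability = 0.9399.
Error variance = 890.166 − 836.698 = 53.4686; SEM = √53.4686 = 7.312.

7.312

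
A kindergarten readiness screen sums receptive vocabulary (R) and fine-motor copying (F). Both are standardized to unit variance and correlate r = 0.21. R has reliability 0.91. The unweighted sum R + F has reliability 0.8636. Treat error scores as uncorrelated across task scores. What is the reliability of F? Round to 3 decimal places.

0.760

Var(R+F) = 2 + 2·0.21 = 2.420.
True-score variance = ρ_R + ρ_F + 2·0.21, so 0.8636 = (0.91 + ρ_F + 0.42) / 2.420.
ρ_F = 0.8636·2.420 − 0.91 − 0.42 = 0.760.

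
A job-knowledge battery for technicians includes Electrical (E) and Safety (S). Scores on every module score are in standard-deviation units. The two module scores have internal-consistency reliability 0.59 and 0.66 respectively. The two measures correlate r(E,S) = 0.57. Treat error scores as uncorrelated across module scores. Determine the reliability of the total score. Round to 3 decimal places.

Var(E+S) = 2 + 2·[0.57] = 2 + 1.14 = 3.14.
Because errors are independent across components, Cov(Tᵢ,Tⱼ) = Cov(Xᵢ,Xⱼ); the off-diagonal part of the true-score variance is the same as above.
True-score variance = [0.59 + 0.66] + 1.14 = 1.25 + 1.14 = 2.39.
Reliability = 2.39 / 3.14 = 0.761.

0.761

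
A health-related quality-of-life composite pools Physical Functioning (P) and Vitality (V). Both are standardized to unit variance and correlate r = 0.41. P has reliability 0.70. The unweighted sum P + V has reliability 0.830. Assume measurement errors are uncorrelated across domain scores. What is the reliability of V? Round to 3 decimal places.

0.821

Var(P+V) = 2 + 2·0.41 = 2.820.
True-score variance = ρ_P + ρ_V + 2·0.41, so 0.830 = (0.70 + ρ_V + 0.82) / 2.820.
ρ_V = 0.830·2.820 − 0.70 − 0.82 = 0.821.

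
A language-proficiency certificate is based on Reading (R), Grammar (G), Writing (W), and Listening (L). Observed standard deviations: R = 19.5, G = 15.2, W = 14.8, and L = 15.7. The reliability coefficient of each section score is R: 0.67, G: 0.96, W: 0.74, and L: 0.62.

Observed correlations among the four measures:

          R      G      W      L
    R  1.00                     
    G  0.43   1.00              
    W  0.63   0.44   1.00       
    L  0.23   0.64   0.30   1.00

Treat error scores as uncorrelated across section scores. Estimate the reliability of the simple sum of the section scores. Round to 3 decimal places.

0.885

Var(R+G+W+L) = 19.5² + 15.2² + 14.8² + 15.7² + 2·[19.5·15.2·0.43 + 19.5·14.8·0.63 + 19.5·15.7·0.23 + 15.2·14.8·0.44 + 15.2·15.7·0.64 + 14.8·15.7·0.30] = 1076.82 + 1402.21 = 2479.03.
Under uncorrelated errors the observed covariances equal the true-score covariances, so only the own-variance terms attenuate.
True-score variance = [19.5²·0.67 + 15.2²·0.96 + 14.8²·0.74 + 15.7²·0.62] + 1402.21 = 791.479 + 1402.21 = 2193.69.
Reliability = 2193.69 / 2479.03 = 0.885.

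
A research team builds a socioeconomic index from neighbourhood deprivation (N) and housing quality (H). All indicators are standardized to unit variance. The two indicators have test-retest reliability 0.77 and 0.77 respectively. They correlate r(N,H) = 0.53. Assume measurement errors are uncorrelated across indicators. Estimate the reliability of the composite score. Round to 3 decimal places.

0.850

Var(N+H) = 2 + 2·[0.53] = 2 + 1.06 = 3.06.
Because errors are independent across components, Cov(Tᵢ,Tⱼ) = Cov(Xᵢ,Xⱼ); the off-diagonal part of the true-score variance is the same as above.
True-score variance = [0.77 + 0.77] + 1.06 = 1.54 + 1.06 = 2.6.
Reliability = 2.6 / 3.06 = 0.850.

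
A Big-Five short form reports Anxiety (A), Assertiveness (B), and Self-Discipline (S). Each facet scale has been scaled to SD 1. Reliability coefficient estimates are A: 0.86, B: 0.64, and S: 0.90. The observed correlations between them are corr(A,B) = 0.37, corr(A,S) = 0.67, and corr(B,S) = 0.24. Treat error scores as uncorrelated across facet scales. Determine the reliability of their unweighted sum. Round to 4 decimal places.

0.8921

Var(A+B+S) = 3 + 2·[0.37 + 0.67 + 0.24] = 3 + 2.56 = 5.56.
With uncorrelated errors the cross-covariances are all true-score covariance, so they carry over unchanged; only the diagonal terms shrink to ρᵢσᵢ².
True-score variance = [0.86 + 0.64 + 0.90] + 2.56 = 2.4 + 2.56 = 4.96.
Reliability = 4.96 / 5.56 = 0.8921.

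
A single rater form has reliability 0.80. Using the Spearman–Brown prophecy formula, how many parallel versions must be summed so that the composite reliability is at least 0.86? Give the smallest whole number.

2

k ≥ ρ*(1−ρ₁)/(ρ₁(1−ρ*)) = 0.86·0.20 / (0.80·0.14) = 1.536.
Smallest integer k = 2.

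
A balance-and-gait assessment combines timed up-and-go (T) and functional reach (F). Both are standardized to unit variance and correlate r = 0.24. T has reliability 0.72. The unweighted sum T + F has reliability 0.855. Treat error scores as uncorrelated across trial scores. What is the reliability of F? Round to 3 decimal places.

Var(T+F) = 2 + 2·0.24 = 2.480.
True-score variance = ρ_T + ρ_F + 2·0.24, so 0.855 = (0.72 + ρ_F + 0.48) / 2.480.
ρ_F = 0.855·2.480 − 0.72 − 0.48 = 0.920.

0.920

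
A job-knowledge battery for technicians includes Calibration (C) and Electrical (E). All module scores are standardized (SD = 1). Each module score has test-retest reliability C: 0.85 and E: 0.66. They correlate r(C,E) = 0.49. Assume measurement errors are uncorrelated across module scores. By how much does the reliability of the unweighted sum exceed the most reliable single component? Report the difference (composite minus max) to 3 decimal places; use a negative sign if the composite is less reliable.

-0.014

Var(sum) = 2 + 0.98 = 2.98; true-score variance = 1.51 + 0.98 = 2.49; composite reliability = 0.8356.
Max component reliability = 0.8500.
Difference = 0.8356 − 0.8500 = -0.014.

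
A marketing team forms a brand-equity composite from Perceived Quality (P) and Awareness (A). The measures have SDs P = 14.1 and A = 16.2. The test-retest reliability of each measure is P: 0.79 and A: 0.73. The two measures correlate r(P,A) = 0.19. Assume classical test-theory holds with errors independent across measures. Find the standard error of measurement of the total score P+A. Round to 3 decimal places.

10.612

Var(total) = 461.25 + 86.7996 = 548.05.
True-score variance = 348.641 + 86.7996 = 435.441, so reliability = 0.7945.
Error variance = 548.05 − 435.441 = 112.609; SEM = √112.609 = 10.612.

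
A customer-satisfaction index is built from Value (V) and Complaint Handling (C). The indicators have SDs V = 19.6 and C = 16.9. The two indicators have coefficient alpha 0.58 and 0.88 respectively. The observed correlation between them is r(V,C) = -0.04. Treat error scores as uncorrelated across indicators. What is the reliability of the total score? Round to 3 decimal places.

0.696

Var(V+C) = 19.6² + 16.9² + 2·[19.6·16.9·(-0.04)] = 669.77 − 26.4992 = 643.271.
Under uncorrelated errors the observed covariances equal the true-score covariances, so only the own-variance terms attenuate.
True-score variance = [19.6²·0.58 + 16.9²·0.88] − 26.4992 = 474.15 − 26.4992 = 447.65.
Reliability = 447.65 / 643.271 = 0.696.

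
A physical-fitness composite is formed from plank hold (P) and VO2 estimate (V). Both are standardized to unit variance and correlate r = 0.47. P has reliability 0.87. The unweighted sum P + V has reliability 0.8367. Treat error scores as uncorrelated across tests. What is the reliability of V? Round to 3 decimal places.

0.650

Var(P+V) = 2 + 2·0.47 = 2.940.
True-score variance = ρ_P + ρ_V + 2·0.47, so 0.8367 = (0.87 + ρ_V + 0.94) / 2.940.
ρ_V = 0.8367·2.940 − 0.87 − 0.94 = 0.650.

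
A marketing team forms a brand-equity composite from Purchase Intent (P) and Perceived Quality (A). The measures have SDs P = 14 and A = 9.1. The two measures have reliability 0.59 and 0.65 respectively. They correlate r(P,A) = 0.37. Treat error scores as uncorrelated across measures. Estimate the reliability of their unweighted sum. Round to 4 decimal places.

Var(P+A) = 14² + 9.1² + 2·[14·9.1·0.37] = 278.81 + 94.276 = 373.086.
With uncorrelated errors the cross-covariances are all true-score covariance, so they carry over unchanged; only the diagonal terms shrink to ρᵢσᵢ².
True-score variance = [14²·0.59 + 9.1²·0.65] + 94.276 = 169.466 + 94.276 = 263.743.
Reliability = 263.743 / 373.086 = 0.7069.

0.7069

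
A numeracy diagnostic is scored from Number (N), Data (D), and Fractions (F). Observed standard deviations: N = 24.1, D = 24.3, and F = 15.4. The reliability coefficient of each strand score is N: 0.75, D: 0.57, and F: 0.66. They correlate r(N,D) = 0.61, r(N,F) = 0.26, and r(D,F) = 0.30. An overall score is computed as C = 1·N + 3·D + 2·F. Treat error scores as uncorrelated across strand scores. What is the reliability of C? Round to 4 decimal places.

Var(C) = 24.1² + 3²·24.3² + 2²·15.4² + 2·[3·24.1·24.3·0.61 + 2·24.1·15.4·0.26 + 6·24.3·15.4·0.30] = 6843.86 + 3876.58 = 10720.4.
Because errors are independent across components, Cov(Tᵢ,Tⱼ) = Cov(Xᵢ,Xⱼ); the off-diagonal part of the true-score variance is the same as above.
True-score variance = [24.1²·0.75 + 3²·24.3²·0.57 + 2²·15.4²·0.66] + 3876.58 = 4090.92 + 3876.58 = 7967.51.
Reliability = 7967.51 / 10720.4 = 0.7432.

0.7432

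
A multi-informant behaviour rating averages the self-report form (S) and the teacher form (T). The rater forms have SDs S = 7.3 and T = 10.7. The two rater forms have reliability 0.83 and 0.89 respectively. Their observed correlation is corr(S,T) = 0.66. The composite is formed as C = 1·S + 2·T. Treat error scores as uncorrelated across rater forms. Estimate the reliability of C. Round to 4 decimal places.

0.9172

Var(C) = 7.3² + 2²·10.7² + 2·[2·7.3·10.7·0.66] = 511.25 + 206.21 = 717.46.
Because errors are independent across components, Cov(Tᵢ,Tⱼ) = Cov(Xᵢ,Xⱼ); the off-diagonal part of the true-score variance is the same as above.
True-score variance = [7.3²·0.83 + 2²·10.7²·0.89] + 206.21 = 451.815 + 206.21 = 658.025.
Reliability = 658.025 / 717.46 = 0.9172.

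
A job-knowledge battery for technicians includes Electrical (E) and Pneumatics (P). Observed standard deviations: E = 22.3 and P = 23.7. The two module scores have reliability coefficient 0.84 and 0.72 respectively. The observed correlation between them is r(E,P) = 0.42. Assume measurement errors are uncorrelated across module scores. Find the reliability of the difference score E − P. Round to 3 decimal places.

Var(E−P) = 22.3² + 23.7² − 2·22.3·23.7·0.42 = 1058.98 − 443.948 = 615.032.
Because errors are independent across components, Cov(Tᵢ,Tⱼ) = Cov(Xᵢ,Xⱼ); the off-diagonal part of the true-score variance is the same as above.
True-score variance = [22.3²·0.84 + 23.7²·0.72] − 443.948 = 822.14 − 443.948 = 378.192.
Reliability = 378.192 / 615.032 = 0.615.

0.615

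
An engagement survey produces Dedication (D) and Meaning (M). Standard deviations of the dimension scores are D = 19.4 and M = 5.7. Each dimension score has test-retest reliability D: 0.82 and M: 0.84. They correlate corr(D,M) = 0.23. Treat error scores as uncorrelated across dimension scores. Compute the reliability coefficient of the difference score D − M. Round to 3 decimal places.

Var(D−M) = 19.4² + 5.7² − 2·19.4·5.7·0.23 = 408.85 − 50.8668 = 357.983.
Under uncorrelated errors the observed covariances equal the true-score covariances, so only the own-variance terms attenuate.
True-score variance = [19.4²·0.82 + 5.7²·0.84] − 50.8668 = 335.907 − 50.8668 = 285.04.
Reliability = 285.04 / 357.983 = 0.796.

0.796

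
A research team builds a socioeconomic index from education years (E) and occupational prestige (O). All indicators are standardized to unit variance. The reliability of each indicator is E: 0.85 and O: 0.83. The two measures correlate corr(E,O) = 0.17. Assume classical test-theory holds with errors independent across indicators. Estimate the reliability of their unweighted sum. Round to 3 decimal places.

Var(E+O) = 2 + 2·[0.17] = 2 + 0.34 = 2.34.
Under uncorrelated errors the observed covariances equal the true-score covariances, so only the own-variance terms attenuate.
True-score variance = [0.85 + 0.83] + 0.34 = 1.68 + 0.34 = 2.02.
Reliability = 2.02 / 2.34 = 0.863.

0.863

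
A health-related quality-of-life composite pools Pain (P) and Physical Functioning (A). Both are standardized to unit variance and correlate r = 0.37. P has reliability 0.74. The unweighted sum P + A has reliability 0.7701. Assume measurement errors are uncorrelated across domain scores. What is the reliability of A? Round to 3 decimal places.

0.630

Var(P+A) = 2 + 2·0.37 = 2.740.
True-score variance = ρ_P + ρ_A + 2·0.37, so 0.7701 = (0.74 + ρ_A + 0.74) / 2.740.
ρ_A = 0.7701·2.740 − 0.74 − 0.74 = 0.630.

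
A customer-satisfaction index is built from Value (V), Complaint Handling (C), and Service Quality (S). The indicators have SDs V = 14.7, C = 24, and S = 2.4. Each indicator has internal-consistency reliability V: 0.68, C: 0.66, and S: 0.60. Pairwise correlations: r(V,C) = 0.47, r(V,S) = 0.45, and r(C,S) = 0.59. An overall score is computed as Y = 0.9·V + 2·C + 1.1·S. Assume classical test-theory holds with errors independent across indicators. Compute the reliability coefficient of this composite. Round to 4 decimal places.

0.7420

Var(Y) = 0.9²·14.7² + 2²·24² + 1.1²·2.4² + 2·[1.8·14.7·24·0.47 + 0.99·14.7·2.4·0.45 + 2.2·24·2.4·0.59] = 2486 + 777.902 = 3263.9.
Under uncorrelated errors the observed covariances equal the true-score covariances, so only the own-variance terms attenuate.
True-score variance = [0.9²·14.7²·0.68 + 2²·24²·0.66 + 1.1²·2.4²·0.60] + 777.902 = 1643.84 + 777.902 = 2421.75.
Reliability = 2421.75 / 3263.9 = 0.7420.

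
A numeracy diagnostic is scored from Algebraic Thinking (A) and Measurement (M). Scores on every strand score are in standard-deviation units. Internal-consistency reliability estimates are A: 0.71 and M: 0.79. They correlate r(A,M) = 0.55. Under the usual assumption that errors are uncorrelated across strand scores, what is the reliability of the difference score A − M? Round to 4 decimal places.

0.4444

Var(A−M) = 1 + 1 − 2·0.55 = 2 − 1.1 = 0.9.
Under uncorrelated errors the observed covariances equal the true-score covariances, so only the own-variance terms attenuate.
True-score variance = [0.71 + 0.79] − 1.1 = 1.5 − 1.1 = 0.4.
Reliability = 0.4 / 0.9 = 0.4444.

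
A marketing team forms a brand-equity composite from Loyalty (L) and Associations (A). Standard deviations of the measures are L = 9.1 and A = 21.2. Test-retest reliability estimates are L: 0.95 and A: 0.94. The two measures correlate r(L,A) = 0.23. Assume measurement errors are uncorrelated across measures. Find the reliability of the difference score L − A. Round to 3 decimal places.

Var(L−A) = 9.1² + 21.2² − 2·9.1·21.2·0.23 = 532.25 − 88.7432 = 443.507.
Under uncorrelated errors the observed covariances equal the true-score covariances, so only the own-variance terms attenuate.
True-score variance = [9.1²·0.95 + 21.2²·0.94] − 88.7432 = 501.143 − 88.7432 = 412.4.
Reliability = 412.4 / 443.507 = 0.930.

0.930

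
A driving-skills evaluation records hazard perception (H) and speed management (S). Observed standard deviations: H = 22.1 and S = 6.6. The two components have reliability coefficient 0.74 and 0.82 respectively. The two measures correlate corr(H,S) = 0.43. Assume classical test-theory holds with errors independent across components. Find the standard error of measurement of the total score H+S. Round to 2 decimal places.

11.61

Var(total) = 531.97 + 125.44 = 657.41.
True-score variance = 397.143 + 125.44 = 522.582, so reliability = 0.7949.
Error variance = 657.41 − 522.582 = 134.827; SEM = √134.827 = 11.61.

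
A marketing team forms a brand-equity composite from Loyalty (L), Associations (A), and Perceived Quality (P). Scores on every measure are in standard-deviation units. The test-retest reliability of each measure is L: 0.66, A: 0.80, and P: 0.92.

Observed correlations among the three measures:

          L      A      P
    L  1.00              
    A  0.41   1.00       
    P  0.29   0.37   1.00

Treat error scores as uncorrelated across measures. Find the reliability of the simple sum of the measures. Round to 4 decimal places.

Var(L+A+P) = 3 + 2·[0.41 + 0.29 + 0.37] = 3 + 2.14 = 5.14.
With uncorrelated errors the cross-covariances are all true-score covariance, so they carry over unchanged; only the diagonal terms shrink to ρᵢσᵢ².
True-score variance = [0.66 + 0.80 + 0.92] + 2.14 = 2.38 + 2.14 = 4.52.
Reliability = 4.52 / 5.14 = 0.8794.

0.8794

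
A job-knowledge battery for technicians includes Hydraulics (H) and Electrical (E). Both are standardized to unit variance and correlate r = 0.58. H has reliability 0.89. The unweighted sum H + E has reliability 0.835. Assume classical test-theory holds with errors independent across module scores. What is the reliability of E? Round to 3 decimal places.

Var(H+E) = 2 + 2·0.58 = 3.160.
True-score variance = ρ_H + ρ_E + 2·0.58, so 0.835 = (0.89 + ρ_E + 1.16) / 3.160.
ρ_E = 0.835·3.160 − 0.89 − 1.16 = 0.589.

0.589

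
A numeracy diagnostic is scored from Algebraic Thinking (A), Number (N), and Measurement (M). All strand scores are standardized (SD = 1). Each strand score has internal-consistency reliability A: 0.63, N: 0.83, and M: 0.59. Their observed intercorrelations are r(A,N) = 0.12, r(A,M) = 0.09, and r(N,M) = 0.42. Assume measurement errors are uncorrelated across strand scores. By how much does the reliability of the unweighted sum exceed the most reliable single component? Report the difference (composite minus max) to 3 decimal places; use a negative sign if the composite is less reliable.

-0.053

Var(sum) = 3 + 1.26 = 4.26; true-score variance = 2.05 + 1.26 = 3.31; composite reliability = 0.7770.
Max component reliability = 0.8300.
Difference = 0.7770 − 0.8300 = -0.053.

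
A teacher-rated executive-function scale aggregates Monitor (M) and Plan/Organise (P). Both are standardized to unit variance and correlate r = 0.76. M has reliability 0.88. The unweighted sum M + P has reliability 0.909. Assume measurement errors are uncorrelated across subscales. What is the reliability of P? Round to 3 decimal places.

0.800

Var(M+P) = 2 + 2·0.76 = 3.520.
True-score variance = ρ_M + ρ_P + 2·0.76, so 0.909 = (0.88 + ρ_P + 1.52) / 3.520.
ρ_P = 0.909·3.520 − 0.88 − 1.52 = 0.800.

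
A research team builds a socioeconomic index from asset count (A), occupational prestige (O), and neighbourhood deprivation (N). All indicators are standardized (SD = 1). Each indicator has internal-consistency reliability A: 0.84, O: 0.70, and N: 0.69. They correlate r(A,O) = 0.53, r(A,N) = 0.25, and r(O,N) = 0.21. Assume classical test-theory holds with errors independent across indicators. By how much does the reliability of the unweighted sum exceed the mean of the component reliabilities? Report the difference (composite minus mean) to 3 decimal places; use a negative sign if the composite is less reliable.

Var(sum) = 3 + 1.98 = 4.98; true-score variance = 2.23 + 1.98 = 4.21; composite reliability = 0.8454.
Mean component reliability = 0.7433.
Difference = 0.8454 − 0.7433 = 0.102.

0.102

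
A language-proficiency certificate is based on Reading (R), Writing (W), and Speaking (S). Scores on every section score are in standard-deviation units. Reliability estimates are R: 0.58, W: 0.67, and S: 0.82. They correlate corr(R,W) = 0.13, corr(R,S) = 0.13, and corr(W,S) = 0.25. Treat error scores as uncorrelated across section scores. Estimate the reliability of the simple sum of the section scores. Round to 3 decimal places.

Var(R+W+S) = 3 + 2·[0.13 + 0.13 + 0.25] = 3 + 1.02 = 4.02.
Under uncorrelated errors the observed covariances equal the true-score covariances, so only the own-variance terms attenuate.
True-score variance = [0.58 + 0.67 + 0.82] + 1.02 = 2.07 + 1.02 = 3.09.
Reliability = 3.09 / 4.02 = 0.769.

0.769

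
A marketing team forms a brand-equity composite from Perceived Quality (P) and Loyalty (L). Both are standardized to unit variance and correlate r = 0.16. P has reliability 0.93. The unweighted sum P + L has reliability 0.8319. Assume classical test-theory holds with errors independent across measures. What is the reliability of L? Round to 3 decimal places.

0.680

Var(P+L) = 2 + 2·0.16 = 2.320.
True-score variance = ρ_P + ρ_L + 2·0.16, so 0.8319 = (0.93 + ρ_L + 0.32) / 2.320.
ρ_L = 0.8319·2.320 − 0.93 − 0.32 = 0.680.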